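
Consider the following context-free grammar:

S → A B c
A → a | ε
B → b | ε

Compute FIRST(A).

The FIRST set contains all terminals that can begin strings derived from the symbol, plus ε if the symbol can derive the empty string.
A → a contributes a; A → ε makes A nullable, contributing ε. FIRST(A) = {a, ε}.

Final answer: {a, ε}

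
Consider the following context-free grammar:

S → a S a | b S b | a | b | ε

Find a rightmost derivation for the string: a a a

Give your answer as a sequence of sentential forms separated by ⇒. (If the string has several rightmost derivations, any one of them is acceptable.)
Start with S.
Step 1: the rightmost non-terminal is S; apply S → a S a:  a S a
Step 2: the rightmost non-terminal is S; apply S → a:  a a a

Final answer: S ⇒ a S a ⇒ a a a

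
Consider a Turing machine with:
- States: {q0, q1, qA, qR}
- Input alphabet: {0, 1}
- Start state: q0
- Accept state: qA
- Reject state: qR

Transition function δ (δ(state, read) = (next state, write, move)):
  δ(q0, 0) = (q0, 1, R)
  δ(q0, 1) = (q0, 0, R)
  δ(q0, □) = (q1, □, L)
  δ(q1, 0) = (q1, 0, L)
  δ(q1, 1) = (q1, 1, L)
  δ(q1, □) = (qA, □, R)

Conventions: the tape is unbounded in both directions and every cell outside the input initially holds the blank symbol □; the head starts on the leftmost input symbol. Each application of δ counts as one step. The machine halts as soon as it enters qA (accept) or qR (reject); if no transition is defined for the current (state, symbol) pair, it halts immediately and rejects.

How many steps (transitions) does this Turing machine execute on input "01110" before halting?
Step 0: [q0]01110 (head at position 0)
Step 1: δ(q0, 0) = (q0, 1, R)  ⊢  1[q0]1110 (head at position 1)
Step 2: δ(q0, 1) = (q0, 0, R)  ⊢  10[q0]110 (head at position 2)
Step 3: δ(q0, 1) = (q0, 0, R)  ⊢  100[q0]10 (head at position 3)
Step 4: δ(q0, 1) = (q0, 0, R)  ⊢  1000[q0]0 (head at position 4)
Step 5: δ(q0, 0) = (q0, 1, R)  ⊢  10001[q0]□ (head at position 5)
Step 6: δ(q0, □) = (q1, □, L)  ⊢  1000[q1]1□ (head at position 4)
Step 7: δ(q1, 1) = (q1, 1, L)  ⊢  100[q1]01□ (head at position 3)
Step 8: δ(q1, 0) = (q1, 0, L)  ⊢  10[q1]001□ (head at position 2)
Step 9: δ(q1, 0) = (q1, 0, L)  ⊢  1[q1]0001□ (head at position 1)
Step 10: δ(q1, 0) = (q1, 0, L)  ⊢  [q1]10001□ (head at position 0)
Step 11: δ(q1, 1) = (q1, 1, L)  ⊢  [q1]□10001□ (head at position -1)
Step 12: δ(q1, □) = (qA, □, R)  ⊢  □[qA]10001□ (head at position 0)
The machine is in qA, so it halts and accepts.
Number of transitions executed: 12.

Final answer: 12 steps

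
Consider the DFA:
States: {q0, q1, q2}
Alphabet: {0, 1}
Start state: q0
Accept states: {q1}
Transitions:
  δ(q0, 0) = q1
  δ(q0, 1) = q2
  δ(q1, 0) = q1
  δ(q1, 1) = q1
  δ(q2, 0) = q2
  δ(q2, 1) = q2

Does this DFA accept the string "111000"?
Processing string "111000":
  q0 --1--> q2
  q2 --1--> q2
  q2 --1--> q2
  q2 --0--> q2
  q2 --0--> q2
  q2 --0--> q2
Final state: q2
Accept states: {q1}
q2 is not an accept state, so the string is rejected.

Final answer: No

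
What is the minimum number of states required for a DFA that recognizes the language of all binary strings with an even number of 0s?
Language: binary strings with an even number of 0s
Lower bound (Myhill–Nerode): the prefixes ε, 0 are pairwise distinguishable:
  ε vs 0: suffix ε distinguishes them (ε has zero 0s (accepted), 0 has one 0 (rejected))
So any DFA needs at least 2 states.
Upper bound: a DFA with 2 states exists (one state per class above).
Minimum states: 2

Final answer: 2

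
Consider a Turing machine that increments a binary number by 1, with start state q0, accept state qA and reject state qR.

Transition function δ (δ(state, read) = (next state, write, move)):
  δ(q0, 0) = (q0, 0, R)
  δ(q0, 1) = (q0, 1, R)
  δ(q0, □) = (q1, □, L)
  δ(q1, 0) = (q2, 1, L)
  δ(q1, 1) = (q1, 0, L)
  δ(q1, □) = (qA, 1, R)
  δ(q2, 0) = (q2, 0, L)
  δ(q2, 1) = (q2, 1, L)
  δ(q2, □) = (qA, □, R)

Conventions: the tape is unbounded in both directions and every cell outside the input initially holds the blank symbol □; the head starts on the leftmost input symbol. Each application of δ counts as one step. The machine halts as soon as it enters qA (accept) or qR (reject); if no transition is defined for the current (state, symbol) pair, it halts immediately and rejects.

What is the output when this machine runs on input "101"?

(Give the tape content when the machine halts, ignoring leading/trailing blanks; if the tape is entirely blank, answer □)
Step 0: [q0]101 (head at position 0)
Step 1: δ(q0, 1) = (q0, 1, R)  ⊢  1[q0]01 (head at position 1)
Step 2: δ(q0, 0) = (q0, 0, R)  ⊢  10[q0]1 (head at position 2)
Step 3: δ(q0, 1) = (q0, 1, R)  ⊢  101[q0]□ (head at position 3)
Step 4: δ(q0, □) = (q1, □, L)  ⊢  10[q1]1□ (head at position 2)
Step 5: δ(q1, 1) = (q1, 0, L)  ⊢  1[q1]00□ (head at position 1)
Step 6: δ(q1, 0) = (q2, 1, L)  ⊢  [q2]110□ (head at position 0)
Step 7: δ(q2, 1) = (q2, 1, L)  ⊢  [q2]□110□ (head at position -1)
Step 8: δ(q2, □) = (qA, □, R)  ⊢  □[qA]110□ (head at position 0)
The machine is in qA, so it halts and accepts.
Tape content when halted (ignoring surrounding blanks): 110

Final answer: Output: 110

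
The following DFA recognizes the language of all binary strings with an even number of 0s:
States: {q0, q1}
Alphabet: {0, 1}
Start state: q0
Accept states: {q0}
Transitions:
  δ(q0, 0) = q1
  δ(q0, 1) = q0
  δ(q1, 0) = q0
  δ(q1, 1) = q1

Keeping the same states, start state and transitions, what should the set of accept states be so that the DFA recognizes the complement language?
The DFA is complete (every state has a transition on every symbol), so the complement
is recognized by the same DFA with accepting and non-accepting states swapped.
Original accept states: {q0}
Complement accept states = All states - Original accept states
= {q0, q1} - {q0}
= {q1}
Complement language: strings with an ODD number of 0s

Final answer: {q1}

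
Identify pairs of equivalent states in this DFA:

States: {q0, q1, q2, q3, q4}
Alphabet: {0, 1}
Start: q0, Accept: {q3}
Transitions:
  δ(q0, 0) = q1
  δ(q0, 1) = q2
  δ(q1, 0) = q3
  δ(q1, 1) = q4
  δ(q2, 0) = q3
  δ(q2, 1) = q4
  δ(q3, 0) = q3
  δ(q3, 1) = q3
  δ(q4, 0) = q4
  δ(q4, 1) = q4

Using the table-filling algorithm:
Round 0 – mark pairs where exactly one state is accepting: (q0,q3), (q1,q3), (q2,q3), (q3,q4)
Round 1 – newly marked: (q0,q1) [on 0: q1 vs q3, already marked]; (q0,q2) [on 0: q1 vs q3, already marked]; (q1,q4) [on 0: q3 vs q4, already marked]; (q2,q4) [on 0: q3 vs q4, already marked]
Round 2 – newly marked: (q0,q4) [on 0: q1 vs q4, already marked]
No further pairs can be marked.
(q1, q2) unmarked: δ(q1,0)=q3, δ(q2,0)=q3; δ(q1,1)=q4, δ(q2,1)=q4 → equivalent
Equivalent pairs: (q1, q2)

Final answer: Equivalent pairs: (q1, q2)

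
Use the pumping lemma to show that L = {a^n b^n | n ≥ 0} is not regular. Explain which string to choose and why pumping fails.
Language: L = {a^n b^n | n ≥ 0} (equal numbers of a's followed by b's)
Step 1: Assume for contradiction that L is regular, with pumping length p.
Step 2: Choose s = a^p b^p. Then s ∈ L (it has p a's followed by p b's) and |s| ≥ p.
Step 3: Consider any decomposition s = xyz with |xy| ≤ p and |y| > 0. Since |xy| ≤ p and the first p symbols of s are all a's, y = a^k for some k with 1 ≤ k ≤ p.
Step 4: Pumping up (i = 2): xy²z = a^(p+k) b^p, which has more a's than b's, so xy²z ∉ L.
This contradicts the pumping lemma, so L is not regular.

Final answer: Choose s = a^p b^p. Since |xy| ≤ p, y = a^k with k ≥ 1. Then xy²z = a^(p+k) b^p ∉ L.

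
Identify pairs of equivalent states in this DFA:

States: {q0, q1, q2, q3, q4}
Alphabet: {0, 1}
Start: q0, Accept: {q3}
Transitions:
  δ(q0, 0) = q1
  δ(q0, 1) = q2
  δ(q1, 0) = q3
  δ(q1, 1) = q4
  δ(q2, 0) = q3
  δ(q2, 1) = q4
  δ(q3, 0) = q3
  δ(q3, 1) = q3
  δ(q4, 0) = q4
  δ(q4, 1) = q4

Using the table-filling algorithm:
Round 0 – mark pairs where exactly one state is accepting: (q0,q3), (q1,q3), (q2,q3), (q3,q4)
Round 1 – newly marked: (q0,q1) [on 0: q1 vs q3, already marked]; (q0,q2) [on 0: q1 vs q3, already marked]; (q1,q4) [on 0: q3 vs q4, already marked]; (q2,q4) [on 0: q3 vs q4, already marked]
Round 2 – newly marked: (q0,q4) [on 0: q1 vs q4, already marked]
No further pairs can be marked.
(q1, q2) unmarked: δ(q1,0)=q3, δ(q2,0)=q3; δ(q1,1)=q4, δ(q2,1)=q4 → equivalent
Equivalent pairs: (q1, q2)

Final answer: Equivalent pairs: (q1, q2)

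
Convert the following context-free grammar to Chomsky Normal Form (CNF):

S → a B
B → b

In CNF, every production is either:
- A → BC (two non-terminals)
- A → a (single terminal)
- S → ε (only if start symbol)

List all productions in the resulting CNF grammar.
The grammar has no ε-productions or unit productions to eliminate.
S → a B has terminal a in a right-hand side of length ≥ 2: introduce T_a → a and use T_a in place of a.
B → b is already in CNF (single terminal) – keep it.
S → a B becomes S → T_a B.
Resulting CNF grammar (3 productions): T_a → a; B → b; S → T_a B

Final answer: T_a → a; B → b; S → T_a B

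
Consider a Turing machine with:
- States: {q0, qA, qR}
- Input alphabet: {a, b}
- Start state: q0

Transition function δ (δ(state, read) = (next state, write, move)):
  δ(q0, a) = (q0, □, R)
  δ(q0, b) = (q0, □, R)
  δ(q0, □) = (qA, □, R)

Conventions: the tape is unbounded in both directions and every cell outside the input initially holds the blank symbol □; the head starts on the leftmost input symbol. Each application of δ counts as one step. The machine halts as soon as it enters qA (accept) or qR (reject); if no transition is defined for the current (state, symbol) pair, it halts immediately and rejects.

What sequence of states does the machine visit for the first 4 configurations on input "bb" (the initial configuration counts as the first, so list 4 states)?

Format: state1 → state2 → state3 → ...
Step 0: [q0]bb (head at position 0)
Step 1: δ(q0, b) = (q0, □, R)  ⊢  □[q0]b (head at position 1)
Step 2: δ(q0, b) = (q0, □, R)  ⊢  □□[q0]□ (head at position 2)
Step 3: δ(q0, □) = (qA, □, R)  ⊢  □□□[qA]□ (head at position 3)
Reading off the states of these 4 configurations: q0 → q0 → q0 → qA

Final answer: q0 → q0 → q0 → qA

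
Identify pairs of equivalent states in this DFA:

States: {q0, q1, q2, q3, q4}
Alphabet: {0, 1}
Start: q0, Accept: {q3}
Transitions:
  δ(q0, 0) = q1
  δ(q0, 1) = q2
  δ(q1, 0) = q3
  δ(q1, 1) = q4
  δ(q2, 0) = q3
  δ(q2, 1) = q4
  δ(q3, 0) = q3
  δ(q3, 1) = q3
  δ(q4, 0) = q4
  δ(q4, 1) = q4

Using the table-filling algorithm:
Round 0 – mark pairs where exactly one state is accepting: (q0,q3), (q1,q3), (q2,q3), (q3,q4)
Round 1 – newly marked: (q0,q1) [on 0: q1 vs q3, already marked]; (q0,q2) [on 0: q1 vs q3, already marked]; (q1,q4) [on 0: q3 vs q4, already marked]; (q2,q4) [on 0: q3 vs q4, already marked]
Round 2 – newly marked: (q0,q4) [on 0: q1 vs q4, already marked]
No further pairs can be marked.
(q1, q2) unmarked: δ(q1,0)=q3, δ(q2,0)=q3; δ(q1,1)=q4, δ(q2,1)=q4 → equivalent
Equivalent pairs: (q1, q2)

Final answer: Equivalent pairs: (q1, q2)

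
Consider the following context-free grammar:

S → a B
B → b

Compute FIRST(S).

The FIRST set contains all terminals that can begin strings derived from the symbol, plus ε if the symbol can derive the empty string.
S has the single production S → a B, whose right-hand side begins with the terminal a. So FIRST(S) = {a}.

Final answer: {a}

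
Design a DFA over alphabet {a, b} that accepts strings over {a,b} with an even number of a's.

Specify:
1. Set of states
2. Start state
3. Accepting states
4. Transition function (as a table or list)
One valid DFA (any DFA recognizing the same language is acceptable):
States: {q0, q1}
Start: q0
Accepting: {q0}
Transitions (accepting states marked with *):
State | a | b | Accepting
-------------------------
q0    | q1 | q0 | *
q1    | q0 | q1 |  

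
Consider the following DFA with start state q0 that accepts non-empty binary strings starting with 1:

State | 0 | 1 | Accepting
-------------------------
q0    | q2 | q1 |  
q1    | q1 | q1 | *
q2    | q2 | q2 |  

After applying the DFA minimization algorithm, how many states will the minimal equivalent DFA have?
All 3 states are reachable from q0, so none can be removed as unreachable.
Table-filling: first mark every (accepting, non-accepting) pair as distinguishable (accepting: {q1}; non-accepting: {q0, q2}).
Round 1: (q0, q2) on '1' go to q1 and q2, already distinguishable → mark.
Every pair of states is distinguishable, so the DFA is already minimal.
Equivalence classes: {q0}, {q1}, {q2} → 3 states.

Final answer: 3 states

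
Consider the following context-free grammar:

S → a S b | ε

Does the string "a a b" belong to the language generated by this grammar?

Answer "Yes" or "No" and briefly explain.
Every derivation applies S → a S b some number n of times and then S → ε, producing a^n b^n with equally many a's and b's. The string a a b has two a's but only one b, so it cannot be derived.

Final answer: No - no valid derivation exists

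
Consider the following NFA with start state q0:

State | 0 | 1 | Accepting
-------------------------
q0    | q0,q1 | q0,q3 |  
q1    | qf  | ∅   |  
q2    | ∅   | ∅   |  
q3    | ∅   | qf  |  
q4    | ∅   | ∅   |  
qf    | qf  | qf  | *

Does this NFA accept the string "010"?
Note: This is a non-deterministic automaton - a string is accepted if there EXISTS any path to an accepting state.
Track the set of states the NFA could be in: start {q0}
Read '0': {q0} → {q0, q1}
Read '1': {q0, q1} → {q0, q3}
Read '0': {q0, q3} → {q0, q1}
Final set {q0, q1} contains no accepting state → rejected.

Final answer: No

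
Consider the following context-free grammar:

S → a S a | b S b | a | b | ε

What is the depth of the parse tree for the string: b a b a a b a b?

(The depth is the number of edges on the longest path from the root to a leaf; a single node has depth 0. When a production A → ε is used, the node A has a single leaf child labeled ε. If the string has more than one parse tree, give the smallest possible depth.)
The string has even length 8, so its (unique) parse tree peels off matching outer symbols: S → b S b, S → a S a, S → b S b, S → a S a, and finally S → ε for the empty middle.
The S nodes are at depths 0..4; the ε leaf under the innermost S is at depth 5 (terminal leaves are at depths 1..4).
Depth = 5.

Final answer: 5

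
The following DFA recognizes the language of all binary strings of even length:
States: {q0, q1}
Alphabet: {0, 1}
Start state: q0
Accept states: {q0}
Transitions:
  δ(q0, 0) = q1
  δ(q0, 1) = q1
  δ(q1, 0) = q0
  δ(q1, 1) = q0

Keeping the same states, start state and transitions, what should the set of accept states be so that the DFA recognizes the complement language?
The DFA is complete (every state has a transition on every symbol), so the complement
is recognized by the same DFA with accepting and non-accepting states swapped.
Original accept states: {q0}
Complement accept states = All states - Original accept states
= {q0, q1} - {q0}
= {q1}
Complement language: strings of ODD length

Final answer: {q1}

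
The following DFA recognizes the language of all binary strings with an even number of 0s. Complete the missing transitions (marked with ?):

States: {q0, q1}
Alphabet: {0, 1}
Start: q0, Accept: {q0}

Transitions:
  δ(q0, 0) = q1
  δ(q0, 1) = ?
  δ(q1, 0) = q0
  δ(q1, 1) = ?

What each state remembers (consistent with the given transitions and accept states):
  q0: an even number of 0s has been read so far
  q1: an odd number of 0s has been read so far
Filling in the missing entries:
  δ(q0, 1): in q0 (an even number of 0s has been read so far), after reading 1 we have: an even number of 0s has been read so far → q0
  δ(q1, 1): in q1 (an odd number of 0s has been read so far), after reading 1 we have: an odd number of 0s has been read so far → q1

Final answer: δ(q0, 1) = q0; δ(q1, 1) = q1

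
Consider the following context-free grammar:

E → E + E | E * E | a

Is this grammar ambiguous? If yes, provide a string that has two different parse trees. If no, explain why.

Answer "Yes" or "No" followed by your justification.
Two different leftmost derivations of a + a * a:
  (1) E ⇒ E + E ⇒ a + E ⇒ a + E * E ⇒ a + a * E ⇒ a + a * a   (tree groups a + (a * a))
  (2) E ⇒ E * E ⇒ E + E * E ⇒ a + E * E ⇒ a + a * E ⇒ a + a * a   (tree groups (a + a) * a)
Two distinct leftmost derivations = two distinct parse trees, so the grammar is ambiguous.

Final answer: Yes - the string 'a + a * a' has two distinct leftmost derivations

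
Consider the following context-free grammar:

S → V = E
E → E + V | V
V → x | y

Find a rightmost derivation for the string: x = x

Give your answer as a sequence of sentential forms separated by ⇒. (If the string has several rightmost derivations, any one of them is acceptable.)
Start with S.
Step 1: the rightmost non-terminal is S; apply S → V = E:  V = E
Step 2: the rightmost non-terminal is E; apply E → V:  V = V
Step 3: the rightmost non-terminal is V; apply V → x:  V = x
Step 4: the rightmost non-terminal is V; apply V → x:  x = x

Final answer: S ⇒ V = E ⇒ V = V ⇒ V = x ⇒ x = x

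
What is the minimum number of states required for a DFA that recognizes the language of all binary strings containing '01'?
Language: binary strings containing '01'
Lower bound (Myhill–Nerode): the prefixes ε, 0, 01 are pairwise distinguishable:
  ε vs 01: suffix ε distinguishes them (ε is rejected, 01 is accepted)
  0 vs 01: suffix ε distinguishes them (0 is rejected, 01 is accepted)
  ε vs 0: suffix 1 distinguishes them (ε·1 = 1 is rejected, 0·1 = 01 is accepted)
So any DFA needs at least 3 states.
Upper bound: a DFA with 3 states exists (one state per class above: 'no progress', 'last symbol 0', and 'seen 01' (accepting sink)).
Minimum states: 3

Final answer: 3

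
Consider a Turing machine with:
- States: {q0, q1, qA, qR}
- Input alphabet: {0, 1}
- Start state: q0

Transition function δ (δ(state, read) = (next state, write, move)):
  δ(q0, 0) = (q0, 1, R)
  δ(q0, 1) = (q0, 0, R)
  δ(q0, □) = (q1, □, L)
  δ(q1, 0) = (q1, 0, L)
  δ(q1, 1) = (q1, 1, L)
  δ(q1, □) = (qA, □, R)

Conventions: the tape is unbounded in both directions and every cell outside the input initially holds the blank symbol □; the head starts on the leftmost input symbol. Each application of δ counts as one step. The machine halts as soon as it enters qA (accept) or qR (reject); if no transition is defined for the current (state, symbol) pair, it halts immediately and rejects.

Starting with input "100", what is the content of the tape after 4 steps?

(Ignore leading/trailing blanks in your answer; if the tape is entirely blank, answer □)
Step 0: [q0]100 (head at position 0)
Step 1: δ(q0, 1) = (q0, 0, R)  ⊢  0[q0]00 (head at position 1)
Step 2: δ(q0, 0) = (q0, 1, R)  ⊢  01[q0]0 (head at position 2)
Step 3: δ(q0, 0) = (q0, 1, R)  ⊢  011[q0]□ (head at position 3)
Step 4: δ(q0, □) = (q1, □, L)  ⊢  01[q1]1□ (head at position 2)
Tape after 4 steps (ignoring surrounding blanks): 011

Final answer: Tape: 011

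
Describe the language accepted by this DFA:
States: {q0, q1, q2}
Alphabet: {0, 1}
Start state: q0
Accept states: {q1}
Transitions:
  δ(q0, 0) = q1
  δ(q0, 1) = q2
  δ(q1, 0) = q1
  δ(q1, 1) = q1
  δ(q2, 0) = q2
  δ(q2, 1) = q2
Analyzing the DFA structure:
Start state: q0
Accept states: {q1}
Interpreting what each state remembers (checking against the transitions):
  q0: nothing has been read yet
  q1: the first symbol was 0
  q2: the first symbol was 1 (trap state)
  δ(q0, 0): in q0 (nothing has been read yet), after reading 0 we have: the first symbol was 0 → q1
  δ(q0, 1): in q0 (nothing has been read yet), after reading 1 we have: the first symbol was 1 (trap state) → q2
  δ(q1, 0): in q1 (the first symbol was 0), after reading 0 we have: the first symbol was 0 → q1
  δ(q1, 1): in q1 (the first symbol was 0), after reading 1 we have: the first symbol was 0 → q1
  δ(q2, 0): in q2 (the first symbol was 1 (trap state)), after reading 0 we have: the first symbol was 1 (trap state) → q2
  δ(q2, 1): in q2 (the first symbol was 1 (trap state)), after reading 1 we have: the first symbol was 1 (trap state) → q2
A string is accepted iff it ends in {q1}, i.e. the first symbol was 0.
Language: All binary strings starting with 0

Final answer: All binary strings starting with 0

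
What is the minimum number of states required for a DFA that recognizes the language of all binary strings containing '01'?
Language: binary strings containing '01'
Lower bound (Myhill–Nerode): the prefixes ε, 0, 01 are pairwise distinguishable:
  ε vs 01: suffix ε distinguishes them (ε is rejected, 01 is accepted)
  0 vs 01: suffix ε distinguishes them (0 is rejected, 01 is accepted)
  ε vs 0: suffix 1 distinguishes them (ε·1 = 1 is rejected, 0·1 = 01 is accepted)
So any DFA needs at least 3 states.
Upper bound: a DFA with 3 states exists (one state per class above: 'no progress', 'last symbol 0', and 'seen 01' (accepting sink)).
Minimum states: 3

Final answer: 3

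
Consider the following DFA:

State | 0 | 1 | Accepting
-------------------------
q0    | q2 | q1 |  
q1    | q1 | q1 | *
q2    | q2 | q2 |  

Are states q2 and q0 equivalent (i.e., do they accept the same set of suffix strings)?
Try the suffix "1".
From q2: q2 → q2 — not accepting.
From q0: q0 → q1 — accepting.
The two states disagree on this suffix, so they are not equivalent.

Final answer: No. Distinguishing string: "1" - accepted from q0 but not from q2.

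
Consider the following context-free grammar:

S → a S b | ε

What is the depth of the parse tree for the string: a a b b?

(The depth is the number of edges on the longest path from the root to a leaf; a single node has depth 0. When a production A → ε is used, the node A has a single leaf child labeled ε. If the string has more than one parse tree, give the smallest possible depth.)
The only parse tree applies S → a S b 2 times (once per matching a…b pair) and then S → ε.
The S nodes sit at depths 0, 1, …, 2; the innermost S (depth 2) has the single child ε at depth 3.
The terminal leaves a, b are at depths 1..2, so the longest root-to-leaf path is S → S → … → S → ε with 3 edges.
Depth = 3.

Final answer: 3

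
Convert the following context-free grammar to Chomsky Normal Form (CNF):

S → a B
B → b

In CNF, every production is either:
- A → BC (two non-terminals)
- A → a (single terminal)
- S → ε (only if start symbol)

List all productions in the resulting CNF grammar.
The grammar has no ε-productions or unit productions to eliminate.
S → a B has terminal a in a right-hand side of length ≥ 2: introduce T_a → a and use T_a in place of a.
B → b is already in CNF (single terminal) – keep it.
S → a B becomes S → T_a B.
Resulting CNF grammar (3 productions): T_a → a; B → b; S → T_a B

Final answer: T_a → a; B → b; S → T_a B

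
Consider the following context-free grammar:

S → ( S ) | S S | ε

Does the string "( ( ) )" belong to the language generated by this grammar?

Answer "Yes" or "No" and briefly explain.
A derivation exists: S ⇒ ( S ) ⇒ ( ( S ) ) ⇒ ( ( ) ) (using S → ( S ) twice, then S → ε).

Final answer: Yes - a valid derivation exists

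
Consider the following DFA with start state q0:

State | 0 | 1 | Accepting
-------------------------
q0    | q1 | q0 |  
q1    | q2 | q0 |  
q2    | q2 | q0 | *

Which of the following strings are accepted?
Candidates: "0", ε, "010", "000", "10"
"0": q0 → q1; q1 is not accepting → rejected
ε: q0; q0 is not accepting → rejected
"010": q0 → q1 → q0 → q1; q1 is not accepting → rejected
"000": q0 → q1 → q2 → q2; q2 is accepting → accepted
"10": q0 → q0 → q1; q1 is not accepting → rejected

Final answer: "000"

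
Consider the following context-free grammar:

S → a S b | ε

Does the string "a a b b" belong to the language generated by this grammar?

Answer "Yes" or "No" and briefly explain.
A derivation exists: S ⇒ a S b ⇒ a a S b b ⇒ a a b b (using S → a S b twice, then S → ε).

Final answer: Yes - a valid derivation exists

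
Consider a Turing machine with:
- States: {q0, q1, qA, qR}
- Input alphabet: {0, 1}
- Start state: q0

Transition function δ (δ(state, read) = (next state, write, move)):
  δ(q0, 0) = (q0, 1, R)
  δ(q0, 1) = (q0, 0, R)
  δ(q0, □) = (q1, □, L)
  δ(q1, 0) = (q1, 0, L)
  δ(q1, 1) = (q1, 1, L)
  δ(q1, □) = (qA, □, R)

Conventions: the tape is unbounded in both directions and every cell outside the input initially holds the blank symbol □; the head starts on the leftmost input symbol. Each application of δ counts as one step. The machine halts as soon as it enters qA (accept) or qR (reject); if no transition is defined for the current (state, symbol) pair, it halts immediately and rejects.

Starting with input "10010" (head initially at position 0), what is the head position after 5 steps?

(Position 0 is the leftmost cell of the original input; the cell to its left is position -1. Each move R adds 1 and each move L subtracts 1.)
Step 0: [q0]10010 (head at position 0)
Step 1: δ(q0, 1) = (q0, 0, R)  ⊢  0[q0]0010 (head at position 1)
Step 2: δ(q0, 0) = (q0, 1, R)  ⊢  01[q0]010 (head at position 2)
Step 3: δ(q0, 0) = (q0, 1, R)  ⊢  011[q0]10 (head at position 3)
Step 4: δ(q0, 1) = (q0, 0, R)  ⊢  0110[q0]0 (head at position 4)
Step 5: δ(q0, 0) = (q0, 1, R)  ⊢  01101[q0]□ (head at position 5)
Head position after 5 steps: 5

Final answer: Position 5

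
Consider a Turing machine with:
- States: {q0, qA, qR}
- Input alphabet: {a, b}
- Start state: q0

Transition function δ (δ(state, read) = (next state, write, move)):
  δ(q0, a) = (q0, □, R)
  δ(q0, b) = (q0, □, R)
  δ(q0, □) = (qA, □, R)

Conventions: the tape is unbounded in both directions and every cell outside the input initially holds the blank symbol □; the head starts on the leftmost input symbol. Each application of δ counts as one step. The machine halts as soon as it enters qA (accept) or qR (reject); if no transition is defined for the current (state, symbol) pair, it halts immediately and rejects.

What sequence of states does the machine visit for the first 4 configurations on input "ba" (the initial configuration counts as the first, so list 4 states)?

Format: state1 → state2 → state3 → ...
Step 0: [q0]ba (head at position 0)
Step 1: δ(q0, b) = (q0, □, R)  ⊢  □[q0]a (head at position 1)
Step 2: δ(q0, a) = (q0, □, R)  ⊢  □□[q0]□ (head at position 2)
Step 3: δ(q0, □) = (qA, □, R)  ⊢  □□□[qA]□ (head at position 3)
Reading off the states of these 4 configurations: q0 → q0 → q0 → qA

Final answer: q0 → q0 → q0 → qA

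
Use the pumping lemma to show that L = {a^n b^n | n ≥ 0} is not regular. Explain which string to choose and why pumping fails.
Language: L = {a^n b^n | n ≥ 0} (equal numbers of a's followed by b's)
Step 1: Assume for contradiction that L is regular, with pumping length p.
Step 2: Choose s = a^p b^p. Then s ∈ L (it has p a's followed by p b's) and |s| ≥ p.
Step 3: Consider any decomposition s = xyz with |xy| ≤ p and |y| > 0. Since |xy| ≤ p and the first p symbols of s are all a's, y = a^k for some k with 1 ≤ k ≤ p.
Step 4: Pumping up (i = 2): xy²z = a^(p+k) b^p, which has more a's than b's, so xy²z ∉ L.
This contradicts the pumping lemma, so L is not regular.

Final answer: Choose s = a^p b^p. Since |xy| ≤ p, y = a^k with k ≥ 1. Then xy²z = a^(p+k) b^p ∉ L.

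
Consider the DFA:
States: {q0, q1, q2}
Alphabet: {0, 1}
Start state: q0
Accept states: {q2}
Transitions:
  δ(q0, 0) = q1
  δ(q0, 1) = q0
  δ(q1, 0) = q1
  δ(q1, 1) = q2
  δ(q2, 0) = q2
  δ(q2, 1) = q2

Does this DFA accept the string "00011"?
Processing string "00011":
  q0 --0--> q1
  q1 --0--> q1
  q1 --0--> q1
  q1 --1--> q2
  q2 --1--> q2
Final state: q2
Accept states: {q2}
q2 is an accept state, so the string is accepted.

Final answer: Yes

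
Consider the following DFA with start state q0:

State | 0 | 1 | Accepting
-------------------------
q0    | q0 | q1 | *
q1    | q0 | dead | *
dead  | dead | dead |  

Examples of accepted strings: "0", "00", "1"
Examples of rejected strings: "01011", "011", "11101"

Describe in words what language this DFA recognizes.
binary strings with no two consecutive 1s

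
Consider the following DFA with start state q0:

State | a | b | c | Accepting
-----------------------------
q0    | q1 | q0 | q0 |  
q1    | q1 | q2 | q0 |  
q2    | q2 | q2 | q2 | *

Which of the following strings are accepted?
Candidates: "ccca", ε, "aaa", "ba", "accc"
"ccca": q0 → q0 → q0 → q0 → q1; q1 is not accepting → rejected
ε: q0; q0 is not accepting → rejected
"aaa": q0 → q1 → q1 → q1; q1 is not accepting → rejected
"ba": q0 → q0 → q1; q1 is not accepting → rejected
"accc": q0 → q1 → q0 → q0 → q0; q0 is not accepting → rejected

Final answer: None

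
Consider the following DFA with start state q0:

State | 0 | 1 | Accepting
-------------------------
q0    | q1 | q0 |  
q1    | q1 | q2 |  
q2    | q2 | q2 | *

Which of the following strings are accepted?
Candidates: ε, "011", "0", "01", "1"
ε: q0; q0 is not accepting → rejected
"011": q0 → q1 → q2 → q2; q2 is accepting → accepted
"0": q0 → q1; q1 is not accepting → rejected
"01": q0 → q1 → q2; q2 is accepting → accepted
"1": q0 → q0; q0 is not accepting → rejected

Final answer: "011", "01"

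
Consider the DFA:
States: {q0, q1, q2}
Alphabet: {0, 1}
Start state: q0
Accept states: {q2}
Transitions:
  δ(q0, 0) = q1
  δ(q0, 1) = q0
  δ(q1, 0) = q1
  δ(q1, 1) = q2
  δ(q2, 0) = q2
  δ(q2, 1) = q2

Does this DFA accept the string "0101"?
Processing string "0101":
  q0 --0--> q1
  q1 --1--> q2
  q2 --0--> q2
  q2 --1--> q2
Final state: q2
Accept states: {q2}
q2 is an accept state, so the string is accepted.

Final answer: Yes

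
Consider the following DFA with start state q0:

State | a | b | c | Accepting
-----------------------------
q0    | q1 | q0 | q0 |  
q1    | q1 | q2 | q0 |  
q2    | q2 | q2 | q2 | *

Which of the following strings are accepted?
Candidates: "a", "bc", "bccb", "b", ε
"a": q0 → q1; q1 is not accepting → rejected
"bc": q0 → q0 → q0; q0 is not accepting → rejected
"bccb": q0 → q0 → q0 → q0 → q0; q0 is not accepting → rejected
"b": q0 → q0; q0 is not accepting → rejected
ε: q0; q0 is not accepting → rejected

Final answer: None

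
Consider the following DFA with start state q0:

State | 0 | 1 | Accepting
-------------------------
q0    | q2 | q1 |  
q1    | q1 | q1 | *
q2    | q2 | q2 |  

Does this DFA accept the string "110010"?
Start in q0.
Read '1': q0 → q1
Read '1': q1 → q1
Read '0': q1 → q1
Read '0': q1 → q1
Read '1': q1 → q1
Read '0': q1 → q1
Final state q1 is accepting, so the string is accepted.

Final answer: Yes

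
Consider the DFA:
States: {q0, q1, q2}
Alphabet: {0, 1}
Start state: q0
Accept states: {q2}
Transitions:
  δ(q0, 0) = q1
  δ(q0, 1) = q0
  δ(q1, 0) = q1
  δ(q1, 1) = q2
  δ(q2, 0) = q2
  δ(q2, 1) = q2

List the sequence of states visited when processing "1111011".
Starting at q0
Read '1': q0 -> q0
Read '1': q0 -> q0
Read '1': q0 -> q0
Read '1': q0 -> q0
Read '0': q0 -> q1
Read '1': q1 -> q2
Read '1': q2 -> q2

Final answer: q0 -> q0 -> q0 -> q0 -> q0 -> q1 -> q2 -> q2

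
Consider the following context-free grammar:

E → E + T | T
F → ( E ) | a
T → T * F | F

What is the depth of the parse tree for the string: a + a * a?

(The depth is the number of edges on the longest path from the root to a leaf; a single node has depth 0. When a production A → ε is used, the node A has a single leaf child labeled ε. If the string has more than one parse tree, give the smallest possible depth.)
The grammar is unambiguous; the parse tree of a + a * a is:
E → E + T at the root (depth 0).
  Left E (depth 1) → T (2) → F (3) → a (4).
  Right T (depth 1) → T * F; that T (2) → F (3) → a (4); F (2) → a (3).
The longest root-to-leaf paths have 4 edges.
Depth = 4.

Final answer: 4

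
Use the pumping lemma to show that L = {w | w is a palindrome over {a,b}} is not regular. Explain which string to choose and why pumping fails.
Language: L = {w | w is a palindrome over {a,b}} (strings that read the same forwards and backwards)
Step 1: Assume for contradiction that L is regular, with pumping length p.
Step 2: Choose s = a^p b a^p. Then s ∈ L (it reads the same forwards and backwards) and |s| ≥ p.
Step 3: Consider any decomposition s = xyz with |xy| ≤ p and |y| > 0. Since |xy| ≤ p and the first p symbols of s are all a's, y = a^k for some k with 1 ≤ k ≤ p.
Step 4: Pumping up (i = 2): xy²z = a^(p+k) b a^p. Its reverse is a^p b a^(p+k) ≠ a^(p+k) b a^p (the single b is no longer in the middle), so xy²z is not a palindrome and xy²z ∉ L.
This contradicts the pumping lemma, so L is not regular.

Final answer: Choose s = a^p b a^p. Since |xy| ≤ p, y = a^k with k ≥ 1. Then xy²z = a^(p+k) b a^p is not a palindrome, so ∉ L.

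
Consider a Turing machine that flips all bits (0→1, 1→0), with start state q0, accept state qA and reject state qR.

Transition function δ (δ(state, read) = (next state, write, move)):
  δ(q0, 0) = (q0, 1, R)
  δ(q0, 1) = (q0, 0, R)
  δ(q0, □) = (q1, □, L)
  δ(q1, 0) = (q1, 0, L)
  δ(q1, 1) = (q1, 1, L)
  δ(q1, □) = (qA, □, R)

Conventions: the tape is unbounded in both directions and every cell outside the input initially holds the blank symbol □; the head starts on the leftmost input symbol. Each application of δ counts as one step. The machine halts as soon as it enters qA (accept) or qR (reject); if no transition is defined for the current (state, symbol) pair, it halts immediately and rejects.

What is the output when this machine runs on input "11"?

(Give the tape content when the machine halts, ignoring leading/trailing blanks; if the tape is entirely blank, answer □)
Step 0: [q0]11 (head at position 0)
Step 1: δ(q0, 1) = (q0, 0, R)  ⊢  0[q0]1 (head at position 1)
Step 2: δ(q0, 1) = (q0, 0, R)  ⊢  00[q0]□ (head at position 2)
Step 3: δ(q0, □) = (q1, □, L)  ⊢  0[q1]0□ (head at position 1)
Step 4: δ(q1, 0) = (q1, 0, L)  ⊢  [q1]00□ (head at position 0)
Step 5: δ(q1, 0) = (q1, 0, L)  ⊢  [q1]□00□ (head at position -1)
Step 6: δ(q1, □) = (qA, □, R)  ⊢  □[qA]00□ (head at position 0)
The machine is in qA, so it halts and accepts.
Tape content when halted (ignoring surrounding blanks): 00

Final answer: Output: 00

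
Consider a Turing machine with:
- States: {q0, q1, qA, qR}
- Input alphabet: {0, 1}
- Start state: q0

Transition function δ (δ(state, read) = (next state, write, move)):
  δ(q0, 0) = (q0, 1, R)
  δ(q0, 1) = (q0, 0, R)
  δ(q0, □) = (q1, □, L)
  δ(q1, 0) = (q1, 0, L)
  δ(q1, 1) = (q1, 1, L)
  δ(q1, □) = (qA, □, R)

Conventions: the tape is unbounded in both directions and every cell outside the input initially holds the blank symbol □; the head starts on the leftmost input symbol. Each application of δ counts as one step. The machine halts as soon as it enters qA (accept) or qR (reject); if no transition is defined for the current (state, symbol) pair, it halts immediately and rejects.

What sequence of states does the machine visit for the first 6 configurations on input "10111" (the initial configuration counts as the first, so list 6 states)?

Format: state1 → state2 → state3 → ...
Step 0: [q0]10111 (head at position 0)
Step 1: δ(q0, 1) = (q0, 0, R)  ⊢  0[q0]0111 (head at position 1)
Step 2: δ(q0, 0) = (q0, 1, R)  ⊢  01[q0]111 (head at position 2)
Step 3: δ(q0, 1) = (q0, 0, R)  ⊢  010[q0]11 (head at position 3)
Step 4: δ(q0, 1) = (q0, 0, R)  ⊢  0100[q0]1 (head at position 4)
Step 5: δ(q0, 1) = (q0, 0, R)  ⊢  01000[q0]□ (head at position 5)
Reading off the states of these 6 configurations: q0 → q0 → q0 → q0 → q0 → q0

Final answer: q0 → q0 → q0 → q0 → q0 → q0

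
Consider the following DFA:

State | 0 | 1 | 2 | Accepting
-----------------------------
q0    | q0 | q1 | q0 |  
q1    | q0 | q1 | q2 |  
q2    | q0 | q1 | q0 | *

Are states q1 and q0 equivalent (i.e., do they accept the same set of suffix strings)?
Try the suffix "2".
From q1: q1 → q2 — accepting.
From q0: q0 → q0 — not accepting.
The two states disagree on this suffix, so they are not equivalent.

Final answer: No. Distinguishing string: "2" - accepted from q1 but not from q0.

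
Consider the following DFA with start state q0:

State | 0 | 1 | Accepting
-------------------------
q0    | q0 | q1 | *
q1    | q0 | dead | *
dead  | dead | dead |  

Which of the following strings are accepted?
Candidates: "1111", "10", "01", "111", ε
"1111": q0 → q1 → dead → dead → dead; dead is not accepting → rejected
"10": q0 → q1 → q0; q0 is accepting → accepted
"01": q0 → q0 → q1; q1 is accepting → accepted
"111": q0 → q1 → dead → dead; dead is not accepting → rejected
ε: q0; q0 is accepting → accepted

Final answer: "10", "01", ε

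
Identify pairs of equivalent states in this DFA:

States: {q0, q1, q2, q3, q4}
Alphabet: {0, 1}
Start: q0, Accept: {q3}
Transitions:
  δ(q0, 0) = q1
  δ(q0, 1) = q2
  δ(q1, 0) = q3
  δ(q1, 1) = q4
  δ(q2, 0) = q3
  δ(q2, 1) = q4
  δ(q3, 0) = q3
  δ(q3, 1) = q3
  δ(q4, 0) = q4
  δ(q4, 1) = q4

Using the table-filling algorithm:
Round 0 – mark pairs where exactly one state is accepting: (q0,q3), (q1,q3), (q2,q3), (q3,q4)
Round 1 – newly marked: (q0,q1) [on 0: q1 vs q3, already marked]; (q0,q2) [on 0: q1 vs q3, already marked]; (q1,q4) [on 0: q3 vs q4, already marked]; (q2,q4) [on 0: q3 vs q4, already marked]
Round 2 – newly marked: (q0,q4) [on 0: q1 vs q4, already marked]
No further pairs can be marked.
(q1, q2) unmarked: δ(q1,0)=q3, δ(q2,0)=q3; δ(q1,1)=q4, δ(q2,1)=q4 → equivalent
Equivalent pairs: (q1, q2)

Final answer: Equivalent pairs: (q1, q2)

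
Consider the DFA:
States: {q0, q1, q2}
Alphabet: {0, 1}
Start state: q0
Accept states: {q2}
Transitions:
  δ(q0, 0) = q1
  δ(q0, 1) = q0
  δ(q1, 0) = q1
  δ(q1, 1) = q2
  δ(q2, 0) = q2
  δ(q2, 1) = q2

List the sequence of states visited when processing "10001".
Starting at q0
Read '1': q0 -> q0
Read '0': q0 -> q1
Read '0': q1 -> q1
Read '0': q1 -> q1
Read '1': q1 -> q2

Final answer: q0 -> q0 -> q1 -> q1 -> q1 -> q2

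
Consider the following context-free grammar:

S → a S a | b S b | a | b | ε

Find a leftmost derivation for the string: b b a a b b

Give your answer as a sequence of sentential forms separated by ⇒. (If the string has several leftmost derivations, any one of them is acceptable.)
Start with S.
Step 1: the leftmost non-terminal is S; apply S → b S b:  b S b
Step 2: the leftmost non-terminal is S; apply S → b S b:  b b S b b
Step 3: the leftmost non-terminal is S; apply S → a S a:  b b a S a b b
Step 4: the leftmost non-terminal is S; apply S → ε:  b b a a b b

Final answer: S ⇒ b S b ⇒ b b S b b ⇒ b b a S a b b ⇒ b b a a b b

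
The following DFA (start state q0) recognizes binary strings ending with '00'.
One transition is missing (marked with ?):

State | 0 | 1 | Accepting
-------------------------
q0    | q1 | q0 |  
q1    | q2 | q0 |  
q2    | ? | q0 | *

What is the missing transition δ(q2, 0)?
q2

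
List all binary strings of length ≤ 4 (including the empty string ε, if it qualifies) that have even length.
Checking every binary string of length 0 to 4:
  Length 0: accepted: ε | rejected: (none)
  Length 1: accepted: (none) | rejected: 0, 1
  Length 2: accepted: 00, 01, 10, 11 | rejected: (none)
  Length 3: accepted: (none) | rejected: 000, 001, 010, 011, 100, 101, 110, 111
  Length 4: accepted: 0000, 0001, 0010, 0011, 0100, 0101, 0110, 0111, 1000, 1001, 1010, 1011, 1100, 1101, 1110, 1111 | rejected: (none)
Total: 21 string(s).

Final answer: ε, 00, 01, 10, 11, 0000, 0001, 0010, 0011, 0100, 0101, 0110, 0111, 1000, 1001, 1010, 1011, 1100, 1101, 1110, 1111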